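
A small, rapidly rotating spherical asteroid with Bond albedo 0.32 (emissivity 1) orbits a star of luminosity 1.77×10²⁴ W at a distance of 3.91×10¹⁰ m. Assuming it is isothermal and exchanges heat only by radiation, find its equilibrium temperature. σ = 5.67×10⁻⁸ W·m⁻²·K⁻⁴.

T ≈ 129 K

First find the stellar flux at distance d: S = L/(4πd²) = 1.77×10²⁴/(4π·(3.91×10¹⁰)²) = 92.13 W/m².
For an isothermal sphere, absorbed (1−a)S·πr² = emitted σ·4πr²·T⁴, so T⁴ = (1−a)S/(4σ).
T⁴ = 0.680·92.13/(4·5.67×10⁻⁸) = 2.762×10⁸ K⁴.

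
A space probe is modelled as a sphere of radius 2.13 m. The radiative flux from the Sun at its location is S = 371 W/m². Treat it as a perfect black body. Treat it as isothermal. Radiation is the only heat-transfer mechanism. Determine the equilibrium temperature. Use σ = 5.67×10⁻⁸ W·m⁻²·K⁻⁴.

At equilibrium, absorbed power = emitted power.
Absorbing cross-section = πr² = 14.25 m²; emitting surface = 4πr² = 57.01 m² (ratio 4).
S·A_cross = εσ·A_surf·T⁴  ⇒  T⁴ = S/(4σ).
T⁴ = 1.00·371/(4·5.67×10⁻⁸) = 1.636×10⁹ K⁴.
T = (1.636×10⁹)^(1/4).

T ≈ 201 K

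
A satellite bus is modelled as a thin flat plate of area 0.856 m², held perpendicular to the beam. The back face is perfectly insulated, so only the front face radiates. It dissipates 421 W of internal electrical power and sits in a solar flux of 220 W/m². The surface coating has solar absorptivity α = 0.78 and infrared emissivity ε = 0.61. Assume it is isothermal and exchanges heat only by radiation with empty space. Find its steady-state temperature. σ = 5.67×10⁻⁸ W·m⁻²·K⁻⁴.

At steady state, absorbed solar power + internal power = radiated power.
Absorbed: α·S·A_cross = 0.78·220·0.8560 = 146.9 W (cross-section A).
Total input = 146.9 + 421 = 567.9 W.
Radiated: εσ·A_surf·T⁴ with A_surf = A = 0.8560 m².
T⁴ = 567.9/(0.61·5.67×10⁻⁸·0.8560) = 1.918×10¹⁰ K⁴.

T ≈ 372 K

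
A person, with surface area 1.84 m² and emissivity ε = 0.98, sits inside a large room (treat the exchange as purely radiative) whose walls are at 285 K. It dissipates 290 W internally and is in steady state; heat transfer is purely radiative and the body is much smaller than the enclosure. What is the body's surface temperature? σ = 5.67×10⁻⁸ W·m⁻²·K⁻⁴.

For a small grey body in a large enclosure, net radiated power = εσA(T⁴ − T_w⁴).
Steady state: P = εσA(T⁴ − T_w⁴) with A = 1.84 m².
T⁴ = P/(εσA) + T_w⁴ = 290/(0.98·5.67×10⁻⁸·1.840) + (285)⁴
    = 2.836×10⁹ + 6.598×10⁹ = 9.434×10⁹ K⁴.

T ≈ 312 K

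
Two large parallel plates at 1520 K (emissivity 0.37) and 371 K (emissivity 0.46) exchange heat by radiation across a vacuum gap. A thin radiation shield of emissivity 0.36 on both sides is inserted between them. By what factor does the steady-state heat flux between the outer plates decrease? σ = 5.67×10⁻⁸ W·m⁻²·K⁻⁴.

factor ≈ 2.18

Without shield: q₀ = σΔ(T⁴)/(1/ε₁+1/ε₂−1) with denominator 3.877.
With shield the two gaps are in series; the resistances add: (1/ε₁+1/ε_s−1)+(1/ε_s+1/ε₂−1) = 4.480+3.952 = 8.432.
Heat-flux ratio q₀/q = 8.432/3.877.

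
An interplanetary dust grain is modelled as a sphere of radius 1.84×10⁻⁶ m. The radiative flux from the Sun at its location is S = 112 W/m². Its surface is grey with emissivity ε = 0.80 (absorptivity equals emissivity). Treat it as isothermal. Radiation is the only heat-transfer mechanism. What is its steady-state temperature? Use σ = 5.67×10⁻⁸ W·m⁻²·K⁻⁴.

At equilibrium, absorbed power = emitted power.
Absorbing cross-section = πr² = 1.064×10⁻¹¹ m²; emitting surface = 4πr² = 4.254×10⁻¹¹ m² (ratio 4).
εS·A_cross = εσ·A_surf·T⁴  ⇒  T⁴ = S/(4σ)   (ε cancels).
T⁴ = 112/(4·5.67×10⁻⁸) = 4.938×10⁸ K⁴.
T = (4.938×10⁸)^(1/4).

T ≈ 149 K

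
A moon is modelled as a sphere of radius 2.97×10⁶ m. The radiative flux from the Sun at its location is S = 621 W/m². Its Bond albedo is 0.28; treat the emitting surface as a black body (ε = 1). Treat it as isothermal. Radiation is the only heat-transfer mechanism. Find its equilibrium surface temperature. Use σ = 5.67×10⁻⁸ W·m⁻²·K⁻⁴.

T ≈ 211 K

At equilibrium, absorbed power = emitted power.
Absorbing cross-section = πr² = 2.771×10¹³ m²; emitting surface = 4πr² = 1.108×10¹⁴ m² (ratio 4).
(1−a)S·A_cross = εσ·A_surf·T⁴  ⇒  T⁴ = (1−a)S/(4σ).
T⁴ = 0.720·621/(4·5.67×10⁻⁸) = 1.971×10⁹ K⁴.
T = (1.971×10⁹)^(1/4).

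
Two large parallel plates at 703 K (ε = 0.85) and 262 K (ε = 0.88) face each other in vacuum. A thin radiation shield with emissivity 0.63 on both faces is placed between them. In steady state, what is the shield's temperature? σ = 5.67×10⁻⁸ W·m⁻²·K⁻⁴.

T_s ≈ 592 K

In steady state the net flux on the hot side equals that on the cold side.
σ(T₁⁴−T_s⁴)/D₁ = σ(T_s⁴−T₂⁴)/D₂, with D₁ = 1/ε₁+1/ε_s−1 = 1.764, D₂ = 1/ε_s+1/ε₂−1 = 1.724.
Solve for T_s⁴: T_s⁴ = (D₂·T₁⁴ + D₁·T₂⁴)/(D₁+D₂) = 1.231×10¹¹ K⁴.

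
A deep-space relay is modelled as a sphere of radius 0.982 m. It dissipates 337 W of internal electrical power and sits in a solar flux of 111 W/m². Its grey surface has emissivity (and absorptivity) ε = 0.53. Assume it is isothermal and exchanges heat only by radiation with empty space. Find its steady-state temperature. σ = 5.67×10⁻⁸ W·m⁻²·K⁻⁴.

T ≈ 194 K

At steady state, absorbed solar power + internal power = radiated power.
Absorbed: α·S·A_cross = 0.53·111·3.030 = 178.2 W (cross-section πr²).
Total input = 178.2 + 337 = 515.2 W.
Radiated: εσ·A_surf·T⁴ with A_surf = 4πr² = 12.12 m².
T⁴ = 515.2/(0.53·5.67×10⁻⁸·12.12) = 1.415×10⁹ K⁴.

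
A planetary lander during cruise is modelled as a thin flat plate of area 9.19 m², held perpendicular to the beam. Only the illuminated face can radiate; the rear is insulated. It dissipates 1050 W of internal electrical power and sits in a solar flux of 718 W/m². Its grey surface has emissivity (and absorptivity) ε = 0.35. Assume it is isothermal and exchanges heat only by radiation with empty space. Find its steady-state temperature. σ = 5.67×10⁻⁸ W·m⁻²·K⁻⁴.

At steady state, absorbed solar power + internal power = radiated power.
Absorbed: α·S·A_cross = 0.35·718·9.190 = 2309 W (cross-section A).
Total input = 2309 + 1050 = 3359 W.
Radiated: εσ·A_surf·T⁴ with A_surf = A = 9.190 m².
T⁴ = 3359/(0.35·5.67×10⁻⁸·9.190) = 1.842×10¹⁰ K⁴.

T ≈ 368 K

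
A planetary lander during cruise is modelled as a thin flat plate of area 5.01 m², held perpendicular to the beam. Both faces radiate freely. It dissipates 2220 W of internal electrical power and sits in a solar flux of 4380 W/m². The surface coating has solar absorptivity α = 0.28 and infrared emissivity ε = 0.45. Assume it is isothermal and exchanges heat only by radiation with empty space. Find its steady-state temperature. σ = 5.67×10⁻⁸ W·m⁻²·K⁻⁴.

T ≈ 425 K

At steady state, absorbed solar power + internal power = radiated power.
Absorbed: α·S·A_cross = 0.28·4380·5.010 = 6144 W (cross-section A).
Total input = 6144 + 2220 = 8364 W.
Radiated: εσ·A_surf·T⁴ with A_surf = 2A = 10.02 m².
T⁴ = 8364/(0.45·5.67×10⁻⁸·10.02) = 3.272×10¹⁰ K⁴.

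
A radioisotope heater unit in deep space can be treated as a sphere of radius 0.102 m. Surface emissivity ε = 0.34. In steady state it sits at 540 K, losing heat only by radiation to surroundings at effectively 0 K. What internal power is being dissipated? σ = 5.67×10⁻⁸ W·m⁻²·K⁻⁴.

Steady state: P = εσA T⁴.
A = 4πr² = 0.1307 m²; T⁴ = (540)⁴ = 8.503×10¹⁰ K⁴.
P = 0.34 × 5.67×10⁻⁸ × 0.1307 × 8.503×10¹⁰.

P ≈ 214 W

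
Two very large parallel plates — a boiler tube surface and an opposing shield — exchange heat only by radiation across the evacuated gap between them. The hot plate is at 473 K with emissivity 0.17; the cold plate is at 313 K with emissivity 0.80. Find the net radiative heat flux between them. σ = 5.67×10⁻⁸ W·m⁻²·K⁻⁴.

q ≈ 374 W/m²

For two infinite grey parallel plates, q = σ(T₁⁴ − T₂⁴)/(1/ε₁ + 1/ε₂ − 1).
T₁⁴ − T₂⁴ = 5.005×10¹⁰ − 9.598×10⁹ = 4.046×10¹⁰ K⁴.
1/ε₁ + 1/ε₂ − 1 = 5.882 + 1.250 − 1 = 6.132.
q = 5.67×10⁻⁸ × 4.046×10¹⁰ / 6.132.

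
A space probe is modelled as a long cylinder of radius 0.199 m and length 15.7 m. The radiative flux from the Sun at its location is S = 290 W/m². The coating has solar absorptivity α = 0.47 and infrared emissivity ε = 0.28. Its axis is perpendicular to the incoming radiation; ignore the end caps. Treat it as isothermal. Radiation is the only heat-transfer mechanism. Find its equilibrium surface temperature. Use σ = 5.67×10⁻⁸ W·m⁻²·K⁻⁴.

At equilibrium, absorbed power = emitted power.
Absorbing cross-section = 2rL = 6.249 m²; emitting surface = 2πrL = 19.63 m² (ratio π).
αS·A_cross = εσ·A_surf·T⁴  ⇒  T⁴ = αS/(ε·πσ).
T⁴ = 0.470·290/(0.28·π·5.67×10⁻⁸) = 2.733×10⁹ K⁴.
T = (2.733×10⁹)^(1/4).

T ≈ 229 K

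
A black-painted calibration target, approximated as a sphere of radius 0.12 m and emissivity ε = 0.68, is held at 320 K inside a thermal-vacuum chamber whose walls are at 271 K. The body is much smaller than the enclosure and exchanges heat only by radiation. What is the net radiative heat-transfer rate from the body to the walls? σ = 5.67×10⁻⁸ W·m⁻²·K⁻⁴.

For a small grey body in a large enclosure: P_net = εσA(T_body⁴ − T_wall⁴).
A = 4πr² = 0.1810 m²; T_body⁴ − T_wall⁴ = 1.049×10¹⁰ − 5.394×10⁹ = 5.092×10⁹ K⁴.
|P_net| = 0.68·5.67×10⁻⁸·0.1810·5.092×10⁹.

P_net ≈ 35.5 W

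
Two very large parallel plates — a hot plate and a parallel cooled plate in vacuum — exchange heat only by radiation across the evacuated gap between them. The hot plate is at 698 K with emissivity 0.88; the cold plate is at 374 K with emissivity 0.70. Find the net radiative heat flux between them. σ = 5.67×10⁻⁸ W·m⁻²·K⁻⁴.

For two infinite grey parallel plates, q = σ(T₁⁴ − T₂⁴)/(1/ε₁ + 1/ε₂ − 1).
T₁⁴ − T₂⁴ = 2.374×10¹¹ − 1.957×10¹⁰ = 2.178×10¹¹ K⁴.
1/ε₁ + 1/ε₂ − 1 = 1.136 + 1.429 − 1 = 1.565.
q = 5.67×10⁻⁸ × 2.178×10¹¹ / 1.565.

q ≈ 7890 W/m²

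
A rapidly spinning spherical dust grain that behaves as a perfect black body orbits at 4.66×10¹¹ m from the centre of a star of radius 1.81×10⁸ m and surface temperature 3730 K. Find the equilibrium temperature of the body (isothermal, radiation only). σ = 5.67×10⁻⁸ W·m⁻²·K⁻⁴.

The star's surface emits σT_*⁴; at distance d the flux is S = σT_*⁴(R_*/d)².
S = 5.67×10⁻⁸·(3730)⁴·(1.81×10⁸/4.66×10¹¹)² = 1.656 W/m².
For an isothermal sphere T⁴ = (1−a)S/(4σ) = 7.301×10⁶ K⁴.

T ≈ 52.0 K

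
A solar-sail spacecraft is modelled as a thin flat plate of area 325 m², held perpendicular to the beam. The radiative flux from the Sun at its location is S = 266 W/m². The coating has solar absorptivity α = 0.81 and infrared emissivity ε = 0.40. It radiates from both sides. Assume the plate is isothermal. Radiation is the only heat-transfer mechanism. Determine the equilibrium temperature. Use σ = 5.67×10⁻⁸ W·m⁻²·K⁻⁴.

T ≈ 263 K

At equilibrium, absorbed power = emitted power.
Absorbing cross-section = A = 325.0 m²; emitting surface = 2A = 650.0 m² (ratio 2).
αS·A_cross = εσ·A_surf·T⁴  ⇒  T⁴ = αS/(ε·2σ).
T⁴ = 0.810·266/(0.40·2·5.67×10⁻⁸) = 4.750×10⁹ K⁴.
T = (4.750×10⁹)^(1/4).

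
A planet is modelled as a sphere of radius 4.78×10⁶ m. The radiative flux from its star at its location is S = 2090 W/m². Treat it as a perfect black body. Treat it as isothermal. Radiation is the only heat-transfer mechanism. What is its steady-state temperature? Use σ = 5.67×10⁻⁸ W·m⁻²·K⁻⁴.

T ≈ 310 K

At equilibrium, absorbed power = emitted power.
Absorbing cross-section = πr² = 7.178×10¹³ m²; emitting surface = 4πr² = 2.871×10¹⁴ m² (ratio 4).
S·A_cross = εσ·A_surf·T⁴  ⇒  T⁴ = S/(4σ).
T⁴ = 1.00·2090/(4·5.67×10⁻⁸) = 9.215×10⁹ K⁴.
T = (9.215×10⁹)^(1/4).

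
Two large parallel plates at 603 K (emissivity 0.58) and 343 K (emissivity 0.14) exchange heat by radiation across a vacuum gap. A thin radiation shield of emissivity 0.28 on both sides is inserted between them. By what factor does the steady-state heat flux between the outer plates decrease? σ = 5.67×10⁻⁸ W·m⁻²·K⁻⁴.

Without shield: q₀ = σΔ(T⁴)/(1/ε₁+1/ε₂−1) with denominator 7.867.
With shield the two gaps are in series; the resistances add: (1/ε₁+1/ε_s−1)+(1/ε_s+1/ε₂−1) = 4.296+9.714 = 14.01.
Heat-flux ratio q₀/q = 14.01/7.867.

factor ≈ 1.78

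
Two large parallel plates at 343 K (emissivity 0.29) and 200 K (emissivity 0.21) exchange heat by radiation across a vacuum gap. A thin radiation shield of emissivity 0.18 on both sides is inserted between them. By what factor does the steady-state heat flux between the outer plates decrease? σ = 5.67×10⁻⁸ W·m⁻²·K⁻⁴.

Without shield: q₀ = σΔ(T⁴)/(1/ε₁+1/ε₂−1) with denominator 7.210.
With shield the two gaps are in series; the resistances add: (1/ε₁+1/ε_s−1)+(1/ε_s+1/ε₂−1) = 8.004+9.317 = 17.32.
Heat-flux ratio q₀/q = 17.32/7.210.

factor ≈ 2.40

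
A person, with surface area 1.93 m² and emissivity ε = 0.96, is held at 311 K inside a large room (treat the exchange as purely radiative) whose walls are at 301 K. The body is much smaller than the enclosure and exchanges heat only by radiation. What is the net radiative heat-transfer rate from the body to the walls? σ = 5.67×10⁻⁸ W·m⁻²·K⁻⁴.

P_net ≈ 120 W

For a small grey body in a large enclosure: P_net = εσA(T_body⁴ − T_wall⁴).
A = 1.93 m²; T_body⁴ − T_wall⁴ = 9.355×10⁹ − 8.209×10⁹ = 1.146×10⁹ K⁴.
|P_net| = 0.96·5.67×10⁻⁸·1.930·1.146×10⁹.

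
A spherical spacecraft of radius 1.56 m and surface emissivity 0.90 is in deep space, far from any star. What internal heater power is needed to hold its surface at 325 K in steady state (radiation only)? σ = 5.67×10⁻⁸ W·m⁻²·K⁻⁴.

P ≈ 17400 W

P = εσ·4πr²·T⁴.
4πr² = 30.58 m²; T⁴ = 1.116×10¹⁰ K⁴.
P = 0.90·5.67×10⁻⁸·30.58·1.116×10¹⁰.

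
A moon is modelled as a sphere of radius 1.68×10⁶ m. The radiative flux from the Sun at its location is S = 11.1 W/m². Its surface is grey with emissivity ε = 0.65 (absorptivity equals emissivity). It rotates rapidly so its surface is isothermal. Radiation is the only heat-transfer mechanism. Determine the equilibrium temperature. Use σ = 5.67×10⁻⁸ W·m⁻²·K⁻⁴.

T ≈ 83.6 K

At equilibrium, absorbed power = emitted power.
Absorbing cross-section = πr² = 8.867×10¹² m²; emitting surface = 4πr² = 3.547×10¹³ m² (ratio 4).
εS·A_cross = εσ·A_surf·T⁴  ⇒  T⁴ = S/(4σ)   (ε cancels).
T⁴ = 11.1/(4·5.67×10⁻⁸) = 4.894×10⁷ K⁴.
T = (4.894×10⁷)^(1/4).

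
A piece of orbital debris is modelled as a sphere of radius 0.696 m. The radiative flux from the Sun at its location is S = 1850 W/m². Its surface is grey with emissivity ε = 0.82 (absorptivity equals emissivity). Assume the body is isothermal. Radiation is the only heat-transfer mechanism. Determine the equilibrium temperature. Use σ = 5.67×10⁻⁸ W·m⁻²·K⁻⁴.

T ≈ 301 K

At equilibrium, absorbed power = emitted power.
Absorbing cross-section = πr² = 1.522 m²; emitting surface = 4πr² = 6.087 m² (ratio 4).
εS·A_cross = εσ·A_surf·T⁴  ⇒  T⁴ = S/(4σ)   (ε cancels).
T⁴ = 1850/(4·5.67×10⁻⁸) = 8.157×10⁹ K⁴.
T = (8.157×10⁹)^(1/4).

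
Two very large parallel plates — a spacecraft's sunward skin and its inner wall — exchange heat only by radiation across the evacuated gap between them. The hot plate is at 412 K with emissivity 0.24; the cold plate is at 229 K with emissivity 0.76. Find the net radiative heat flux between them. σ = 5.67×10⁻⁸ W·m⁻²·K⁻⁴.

q ≈ 330 W/m²

For two infinite grey parallel plates, q = σ(T₁⁴ − T₂⁴)/(1/ε₁ + 1/ε₂ − 1).
T₁⁴ − T₂⁴ = 2.881×10¹⁰ − 2.750×10⁹ = 2.606×10¹⁰ K⁴.
1/ε₁ + 1/ε₂ − 1 = 4.167 + 1.316 − 1 = 4.482.
q = 5.67×10⁻⁸ × 2.606×10¹⁰ / 4.482.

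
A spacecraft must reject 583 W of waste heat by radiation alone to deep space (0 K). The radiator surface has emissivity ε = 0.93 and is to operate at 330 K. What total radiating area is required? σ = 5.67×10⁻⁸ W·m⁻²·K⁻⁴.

P = εσA T⁴ ⇒ A = P/(εσT⁴).
T⁴ = 1.186×10¹⁰ K⁴.
A = 583/(0.93 × 5.67×10⁻⁸ × 1.186×10¹⁰).

A ≈ 0.932 m²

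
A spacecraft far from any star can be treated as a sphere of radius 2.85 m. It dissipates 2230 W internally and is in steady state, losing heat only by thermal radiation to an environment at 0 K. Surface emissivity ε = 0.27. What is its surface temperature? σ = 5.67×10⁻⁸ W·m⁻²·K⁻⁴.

Steady state: internal power = radiated power, P = εσA T⁴.
Radiating area A = 4πr² = 102.1 m².
T⁴ = P/(εσA) = 2230/(0.27·5.67×10⁻⁸·102.1) = 1.427×10⁹ K⁴.
T = (1.427×10⁹)^(1/4).

T ≈ 194 K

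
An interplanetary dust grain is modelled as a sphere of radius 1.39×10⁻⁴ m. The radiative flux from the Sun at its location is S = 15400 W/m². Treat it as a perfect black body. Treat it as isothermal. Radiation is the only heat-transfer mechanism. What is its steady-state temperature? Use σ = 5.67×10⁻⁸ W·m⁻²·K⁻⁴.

At equilibrium, absorbed power = emitted power.
Absorbing cross-section = πr² = 6.070×10⁻⁸ m²; emitting surface = 4πr² = 2.428×10⁻⁷ m² (ratio 4).
S·A_cross = εσ·A_surf·T⁴  ⇒  T⁴ = S/(4σ).
T⁴ = 1.00·15400/(4·5.67×10⁻⁸) = 6.790×10¹⁰ K⁴.
T = (6.790×10¹⁰)^(1/4).

T ≈ 510 K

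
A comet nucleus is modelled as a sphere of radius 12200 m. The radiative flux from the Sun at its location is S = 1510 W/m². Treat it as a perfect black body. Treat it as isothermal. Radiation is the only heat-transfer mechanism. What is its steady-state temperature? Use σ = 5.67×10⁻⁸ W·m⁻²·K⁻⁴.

At equilibrium, absorbed power = emitted power.
Absorbing cross-section = πr² = 4.676×10⁸ m²; emitting surface = 4πr² = 1.870×10⁹ m² (ratio 4).
S·A_cross = εσ·A_surf·T⁴  ⇒  T⁴ = S/(4σ).
T⁴ = 1.00·1510/(4·5.67×10⁻⁸) = 6.658×10⁹ K⁴.
T = (6.658×10⁹)^(1/4).

T ≈ 286 K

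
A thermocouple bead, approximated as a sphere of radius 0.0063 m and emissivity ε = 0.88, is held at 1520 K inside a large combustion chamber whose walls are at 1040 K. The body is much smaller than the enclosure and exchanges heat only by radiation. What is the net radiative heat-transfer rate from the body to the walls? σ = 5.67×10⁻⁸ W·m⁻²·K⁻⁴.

P_net ≈ 104 W

For a small grey body in a large enclosure: P_net = εσA(T_body⁴ − T_wall⁴).
A = 4πr² = 4.988×10⁻⁴ m²; T_body⁴ − T_wall⁴ = 5.338×10¹² − 1.170×10¹² = 4.168×10¹² K⁴.
|P_net| = 0.88·5.67×10⁻⁸·4.988×10⁻⁴·4.168×10¹².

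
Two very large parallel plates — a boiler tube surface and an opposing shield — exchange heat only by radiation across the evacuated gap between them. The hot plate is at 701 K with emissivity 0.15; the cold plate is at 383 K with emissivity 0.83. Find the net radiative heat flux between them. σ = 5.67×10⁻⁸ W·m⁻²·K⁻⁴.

q ≈ 1810 W/m²

For two infinite grey parallel plates, q = σ(T₁⁴ − T₂⁴)/(1/ε₁ + 1/ε₂ − 1).
T₁⁴ − T₂⁴ = 2.415×10¹¹ − 2.152×10¹⁰ = 2.200×10¹¹ K⁴.
1/ε₁ + 1/ε₂ − 1 = 6.667 + 1.205 − 1 = 6.871.
q = 5.67×10⁻⁸ × 2.200×10¹¹ / 6.871.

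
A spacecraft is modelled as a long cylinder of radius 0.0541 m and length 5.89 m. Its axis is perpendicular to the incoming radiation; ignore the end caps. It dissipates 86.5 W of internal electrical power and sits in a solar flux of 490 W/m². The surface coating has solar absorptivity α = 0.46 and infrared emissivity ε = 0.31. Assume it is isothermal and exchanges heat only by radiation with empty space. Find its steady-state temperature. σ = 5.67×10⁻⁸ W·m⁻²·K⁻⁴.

T ≈ 284 K

At steady state, absorbed solar power + internal power = radiated power.
Absorbed: α·S·A_cross = 0.46·490·0.6373 = 143.6 W (cross-section 2rL).
Total input = 143.6 + 86.5 = 230.1 W.
Radiated: εσ·A_surf·T⁴ with A_surf = 2πrL = 2.002 m².
T⁴ = 230.1/(0.31·5.67×10⁻⁸·2.002) = 6.540×10⁹ K⁴.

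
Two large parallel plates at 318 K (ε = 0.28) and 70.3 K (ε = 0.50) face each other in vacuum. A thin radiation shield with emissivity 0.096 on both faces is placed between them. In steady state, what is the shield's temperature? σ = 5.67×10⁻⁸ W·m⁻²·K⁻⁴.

In steady state the net flux on the hot side equals that on the cold side.
σ(T₁⁴−T_s⁴)/D₁ = σ(T_s⁴−T₂⁴)/D₂, with D₁ = 1/ε₁+1/ε_s−1 = 12.99, D₂ = 1/ε_s+1/ε₂−1 = 11.42.
Solve for T_s⁴: T_s⁴ = (D₂·T₁⁴ + D₁·T₂⁴)/(D₁+D₂) = 4.797×10⁹ K⁴.

T_s ≈ 263 K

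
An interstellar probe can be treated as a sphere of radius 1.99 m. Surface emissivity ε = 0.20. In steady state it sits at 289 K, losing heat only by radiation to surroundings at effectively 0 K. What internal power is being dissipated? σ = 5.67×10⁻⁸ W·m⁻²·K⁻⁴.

Steady state: P = εσA T⁴.
A = 4πr² = 49.76 m²; T⁴ = (289)⁴ = 6.976×10⁹ K⁴.
P = 0.20 × 5.67×10⁻⁸ × 49.76 × 6.976×10⁹.

P ≈ 3940 W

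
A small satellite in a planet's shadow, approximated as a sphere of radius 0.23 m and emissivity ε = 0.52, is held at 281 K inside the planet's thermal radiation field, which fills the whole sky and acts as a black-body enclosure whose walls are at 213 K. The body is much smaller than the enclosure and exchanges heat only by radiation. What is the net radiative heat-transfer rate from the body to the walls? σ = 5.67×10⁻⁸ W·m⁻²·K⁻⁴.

P_net ≈ 81.9 W

For a small grey body in a large enclosure: P_net = εσA(T_body⁴ − T_wall⁴).
A = 4πr² = 0.6648 m²; T_body⁴ − T_wall⁴ = 6.235×10⁹ − 2.058×10⁹ = 4.176×10⁹ K⁴.
|P_net| = 0.52·5.67×10⁻⁸·0.6648·4.176×10⁹.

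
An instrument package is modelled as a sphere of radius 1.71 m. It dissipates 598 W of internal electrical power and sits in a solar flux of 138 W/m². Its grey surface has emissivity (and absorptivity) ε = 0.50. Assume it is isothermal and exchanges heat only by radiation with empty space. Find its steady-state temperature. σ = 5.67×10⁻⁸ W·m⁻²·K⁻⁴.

T ≈ 185 K

At steady state, absorbed solar power + internal power = radiated power.
Absorbed: α·S·A_cross = 0.50·138·9.186 = 633.9 W (cross-section πr²).
Total input = 633.9 + 598 = 1232 W.
Radiated: εσ·A_surf·T⁴ with A_surf = 4πr² = 36.75 m².
T⁴ = 1232/(0.50·5.67×10⁻⁸·36.75) = 1.183×10⁹ K⁴.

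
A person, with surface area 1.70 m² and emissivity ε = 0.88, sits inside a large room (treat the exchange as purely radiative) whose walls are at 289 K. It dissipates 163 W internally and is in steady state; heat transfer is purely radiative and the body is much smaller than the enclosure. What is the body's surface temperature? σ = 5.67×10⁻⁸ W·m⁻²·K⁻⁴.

For a small grey body in a large enclosure, net radiated power = εσA(T⁴ − T_w⁴).
Steady state: P = εσA(T⁴ − T_w⁴) with A = 1.70 m².
T⁴ = P/(εσA) + T_w⁴ = 163/(0.88·5.67×10⁻⁸·1.700) + (289)⁴
    = 1.922×10⁹ + 6.976×10⁹ = 8.897×10⁹ K⁴.

T ≈ 307 K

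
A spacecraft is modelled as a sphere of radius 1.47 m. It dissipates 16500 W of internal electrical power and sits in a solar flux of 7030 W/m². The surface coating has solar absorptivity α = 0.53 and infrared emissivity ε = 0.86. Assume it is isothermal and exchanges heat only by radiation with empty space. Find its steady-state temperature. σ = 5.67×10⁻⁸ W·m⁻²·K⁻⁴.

T ≈ 421 K

At steady state, absorbed solar power + internal power = radiated power.
Absorbed: α·S·A_cross = 0.53·7030·6.789 = 25290 W (cross-section πr²).
Total input = 25290 + 16500 = 41790 W.
Radiated: εσ·A_surf·T⁴ with A_surf = 4πr² = 27.15 m².
T⁴ = 41790/(0.86·5.67×10⁻⁸·27.15) = 3.156×10¹⁰ K⁴.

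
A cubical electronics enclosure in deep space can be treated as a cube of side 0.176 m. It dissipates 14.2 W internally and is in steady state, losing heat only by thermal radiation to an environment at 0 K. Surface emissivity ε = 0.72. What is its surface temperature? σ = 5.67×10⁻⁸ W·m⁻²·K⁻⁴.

Steady state: internal power = radiated power, P = εσA T⁴.
Radiating area A = 6L² = 0.1859 m².
T⁴ = P/(εσA) = 14.2/(0.72·5.67×10⁻⁸·0.1859) = 1.872×10⁹ K⁴.
T = (1.872×10⁹)^(1/4).

T ≈ 208 K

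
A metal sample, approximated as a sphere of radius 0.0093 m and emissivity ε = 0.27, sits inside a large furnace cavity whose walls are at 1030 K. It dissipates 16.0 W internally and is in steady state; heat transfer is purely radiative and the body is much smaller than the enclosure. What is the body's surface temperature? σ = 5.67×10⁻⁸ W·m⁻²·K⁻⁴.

For a small grey body in a large enclosure, net radiated power = εσA(T⁴ − T_w⁴).
Steady state: P = εσA(T⁴ − T_w⁴) with A = 4πr² = 0.001087 m².
T⁴ = P/(εσA) + T_w⁴ = 16.0/(0.27·5.67×10⁻⁸·0.001087) + (1030)⁴
    = 9.616×10¹¹ + 1.126×10¹² = 2.087×10¹² K⁴.

T ≈ 1200 K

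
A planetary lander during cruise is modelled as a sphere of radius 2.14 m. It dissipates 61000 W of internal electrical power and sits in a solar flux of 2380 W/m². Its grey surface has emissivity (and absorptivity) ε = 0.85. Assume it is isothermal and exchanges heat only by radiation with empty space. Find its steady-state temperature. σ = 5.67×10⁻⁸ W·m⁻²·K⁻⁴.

At steady state, absorbed solar power + internal power = radiated power.
Absorbed: α·S·A_cross = 0.85·2380·14.39 = 29110 W (cross-section πr²).
Total input = 29110 + 61000 = 90110 W.
Radiated: εσ·A_surf·T⁴ with A_surf = 4πr² = 57.55 m².
T⁴ = 90110/(0.85·5.67×10⁻⁸·57.55) = 3.249×10¹⁰ K⁴.

T ≈ 425 K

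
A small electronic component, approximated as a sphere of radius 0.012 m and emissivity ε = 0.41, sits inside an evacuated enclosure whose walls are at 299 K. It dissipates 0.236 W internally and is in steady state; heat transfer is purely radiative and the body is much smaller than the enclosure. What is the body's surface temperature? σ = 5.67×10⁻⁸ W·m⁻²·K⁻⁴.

T ≈ 342 K

For a small grey body in a large enclosure, net radiated power = εσA(T⁴ − T_w⁴).
Steady state: P = εσA(T⁴ − T_w⁴) with A = 4πr² = 0.001810 m².
T⁴ = P/(εσA) + T_w⁴ = 0.236/(0.41·5.67×10⁻⁸·0.001810) + (299)⁴
    = 5.610×10⁹ + 7.993×10⁹ = 1.360×10¹⁰ K⁴.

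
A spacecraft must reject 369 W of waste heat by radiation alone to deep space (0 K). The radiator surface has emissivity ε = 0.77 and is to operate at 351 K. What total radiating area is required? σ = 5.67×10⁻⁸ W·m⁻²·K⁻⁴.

P = εσA T⁴ ⇒ A = P/(εσT⁴).
T⁴ = 1.518×10¹⁰ K⁴.
A = 369/(0.77 × 5.67×10⁻⁸ × 1.518×10¹⁰).

A ≈ 0.557 m²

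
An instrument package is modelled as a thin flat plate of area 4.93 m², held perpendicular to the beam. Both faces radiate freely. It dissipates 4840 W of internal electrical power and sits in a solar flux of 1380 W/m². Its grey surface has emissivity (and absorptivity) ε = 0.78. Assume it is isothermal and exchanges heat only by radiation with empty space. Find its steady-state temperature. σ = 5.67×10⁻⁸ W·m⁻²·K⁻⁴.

At steady state, absorbed solar power + internal power = radiated power.
Absorbed: α·S·A_cross = 0.78·1380·4.930 = 5307 W (cross-section A).
Total input = 5307 + 4840 = 10150 W.
Radiated: εσ·A_surf·T⁴ with A_surf = 2A = 9.860 m².
T⁴ = 10150/(0.78·5.67×10⁻⁸·9.860) = 2.327×10¹⁰ K⁴.

T ≈ 391 K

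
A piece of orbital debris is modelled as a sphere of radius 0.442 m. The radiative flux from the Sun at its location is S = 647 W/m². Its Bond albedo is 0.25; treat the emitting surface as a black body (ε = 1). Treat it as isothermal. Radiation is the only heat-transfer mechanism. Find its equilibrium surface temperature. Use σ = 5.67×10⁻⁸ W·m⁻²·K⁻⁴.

T ≈ 215 K

At equilibrium, absorbed power = emitted power.
Absorbing cross-section = πr² = 0.6138 m²; emitting surface = 4πr² = 2.455 m² (ratio 4).
(1−a)S·A_cross = εσ·A_surf·T⁴  ⇒  T⁴ = (1−a)S/(4σ).
T⁴ = 0.750·647/(4·5.67×10⁻⁸) = 2.140×10⁹ K⁴.
T = (2.140×10⁹)^(1/4).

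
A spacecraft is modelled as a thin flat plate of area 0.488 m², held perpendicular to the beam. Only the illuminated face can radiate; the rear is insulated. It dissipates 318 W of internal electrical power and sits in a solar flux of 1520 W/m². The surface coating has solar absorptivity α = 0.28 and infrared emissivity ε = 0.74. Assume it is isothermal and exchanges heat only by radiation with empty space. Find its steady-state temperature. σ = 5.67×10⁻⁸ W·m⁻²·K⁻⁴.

T ≈ 400 K

At steady state, absorbed solar power + internal power = radiated power.
Absorbed: α·S·A_cross = 0.28·1520·0.4880 = 207.7 W (cross-section A).
Total input = 207.7 + 318 = 525.7 W.
Radiated: εσ·A_surf·T⁴ with A_surf = A = 0.4880 m².
T⁴ = 525.7/(0.74·5.67×10⁻⁸·0.4880) = 2.567×10¹⁰ K⁴.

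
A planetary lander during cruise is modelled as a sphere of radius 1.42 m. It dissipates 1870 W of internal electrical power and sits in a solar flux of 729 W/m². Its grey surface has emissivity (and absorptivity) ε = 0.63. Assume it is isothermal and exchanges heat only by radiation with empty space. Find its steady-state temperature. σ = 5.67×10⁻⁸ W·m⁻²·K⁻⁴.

At steady state, absorbed solar power + internal power = radiated power.
Absorbed: α·S·A_cross = 0.63·729·6.335 = 2909 W (cross-section πr²).
Total input = 2909 + 1870 = 4779 W.
Radiated: εσ·A_surf·T⁴ with A_surf = 4πr² = 25.34 m².
T⁴ = 4779/(0.63·5.67×10⁻⁸·25.34) = 5.280×10⁹ K⁴.

T ≈ 270 K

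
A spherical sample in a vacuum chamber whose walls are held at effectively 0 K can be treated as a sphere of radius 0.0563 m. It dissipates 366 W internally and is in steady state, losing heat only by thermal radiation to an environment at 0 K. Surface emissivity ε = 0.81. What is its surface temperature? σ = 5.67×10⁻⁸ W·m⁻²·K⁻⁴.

Steady state: internal power = radiated power, P = εσA T⁴.
Radiating area A = 4πr² = 0.03983 m².
T⁴ = P/(εσA) = 366/(0.81·5.67×10⁻⁸·0.03983) = 2.001×10¹¹ K⁴.
T = (2.001×10¹¹)^(1/4).

T ≈ 669 K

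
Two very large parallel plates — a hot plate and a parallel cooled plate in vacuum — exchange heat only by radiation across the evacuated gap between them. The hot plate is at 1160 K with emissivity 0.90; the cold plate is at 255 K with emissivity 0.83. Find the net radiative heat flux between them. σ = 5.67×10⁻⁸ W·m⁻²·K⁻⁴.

q ≈ 77800 W/m²

For two infinite grey parallel plates, q = σ(T₁⁴ − T₂⁴)/(1/ε₁ + 1/ε₂ − 1).
T₁⁴ − T₂⁴ = 1.811×10¹² − 4.228×10⁹ = 1.806×10¹² K⁴.
1/ε₁ + 1/ε₂ − 1 = 1.111 + 1.205 − 1 = 1.316.
q = 5.67×10⁻⁸ × 1.806×10¹² / 1.316.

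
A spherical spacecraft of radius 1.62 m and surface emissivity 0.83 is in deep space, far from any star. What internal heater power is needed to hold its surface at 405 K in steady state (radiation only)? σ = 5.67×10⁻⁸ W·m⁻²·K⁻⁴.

P ≈ 41800 W

P = εσ·4πr²·T⁴.
4πr² = 32.98 m²; T⁴ = 2.690×10¹⁰ K⁴.
P = 0.83·5.67×10⁻⁸·32.98·2.690×10¹⁰.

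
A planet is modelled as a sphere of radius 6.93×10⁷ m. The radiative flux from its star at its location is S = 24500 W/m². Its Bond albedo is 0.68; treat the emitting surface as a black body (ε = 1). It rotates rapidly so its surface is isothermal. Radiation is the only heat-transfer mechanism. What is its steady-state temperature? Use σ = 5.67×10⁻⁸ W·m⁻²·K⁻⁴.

T ≈ 431 K

At equilibrium, absorbed power = emitted power.
Absorbing cross-section = πr² = 1.509×10¹⁶ m²; emitting surface = 4πr² = 6.035×10¹⁶ m² (ratio 4).
(1−a)S·A_cross = εσ·A_surf·T⁴  ⇒  T⁴ = (1−a)S/(4σ).
T⁴ = 0.320·24500/(4·5.67×10⁻⁸) = 3.457×10¹⁰ K⁴.
T = (3.457×10¹⁰)^(1/4).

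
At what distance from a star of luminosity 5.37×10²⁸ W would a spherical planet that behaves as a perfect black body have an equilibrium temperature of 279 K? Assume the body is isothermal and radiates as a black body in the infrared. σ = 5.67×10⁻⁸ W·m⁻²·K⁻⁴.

For an isothermal black-emitting sphere, (1−a)S·πr² = σ·4πr²·T⁴ ⇒ S = 4σT⁴/(1−a).
S = 4·5.67×10⁻⁸·(279)⁴/1.00 = 1374 W/m².
Flux falls as S = L/(4πd²), so d = √(L/(4πS)) = √(5.37×10²⁸/(4π·1374)).

d ≈ 1.76×10¹² m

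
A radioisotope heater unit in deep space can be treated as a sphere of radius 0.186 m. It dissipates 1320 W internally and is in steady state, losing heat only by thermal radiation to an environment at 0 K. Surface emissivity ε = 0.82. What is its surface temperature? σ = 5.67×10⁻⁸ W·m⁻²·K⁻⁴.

T ≈ 506 K

Steady state: internal power = radiated power, P = εσA T⁴.
Radiating area A = 4πr² = 0.4347 m².
T⁴ = P/(εσA) = 1320/(0.82·5.67×10⁻⁸·0.4347) = 6.530×10¹⁰ K⁴.
T = (6.530×10¹⁰)^(1/4).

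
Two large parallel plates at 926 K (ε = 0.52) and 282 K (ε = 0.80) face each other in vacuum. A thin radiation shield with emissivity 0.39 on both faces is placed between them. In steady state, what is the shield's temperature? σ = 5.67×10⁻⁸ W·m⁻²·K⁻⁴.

In steady state the net flux on the hot side equals that on the cold side.
σ(T₁⁴−T_s⁴)/D₁ = σ(T_s⁴−T₂⁴)/D₂, with D₁ = 1/ε₁+1/ε_s−1 = 3.487, D₂ = 1/ε_s+1/ε₂−1 = 2.814.
Solve for T_s⁴: T_s⁴ = (D₂·T₁⁴ + D₁·T₂⁴)/(D₁+D₂) = 3.319×10¹¹ K⁴.

T_s ≈ 759 K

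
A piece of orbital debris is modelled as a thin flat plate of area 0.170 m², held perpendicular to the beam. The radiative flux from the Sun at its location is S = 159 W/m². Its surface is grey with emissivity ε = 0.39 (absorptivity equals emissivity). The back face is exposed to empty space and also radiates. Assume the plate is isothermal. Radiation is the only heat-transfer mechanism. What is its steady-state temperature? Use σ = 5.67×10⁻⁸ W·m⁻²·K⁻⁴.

T ≈ 194 K

At equilibrium, absorbed power = emitted power.
Absorbing cross-section = A = 0.1700 m²; emitting surface = 2A = 0.3400 m² (ratio 2).
εS·A_cross = εσ·A_surf·T⁴  ⇒  T⁴ = S/(2σ)   (ε cancels).
T⁴ = 159/(2·5.67×10⁻⁸) = 1.402×10⁹ K⁴.
T = (1.402×10⁹)^(1/4).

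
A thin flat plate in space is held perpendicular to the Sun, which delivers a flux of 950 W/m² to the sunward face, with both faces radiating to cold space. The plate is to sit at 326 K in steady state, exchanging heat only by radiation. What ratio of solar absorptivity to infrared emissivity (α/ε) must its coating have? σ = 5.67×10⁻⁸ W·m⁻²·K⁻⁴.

Balance: αS·A = εσ·2A·T⁴ ⇒ α/ε = 2σT⁴/S.
α/ε = 2·5.67×10⁻⁸·(326)⁴/950 = 2·5.67×10⁻⁸·1.129×10¹⁰/950.

α/ε ≈ 1.35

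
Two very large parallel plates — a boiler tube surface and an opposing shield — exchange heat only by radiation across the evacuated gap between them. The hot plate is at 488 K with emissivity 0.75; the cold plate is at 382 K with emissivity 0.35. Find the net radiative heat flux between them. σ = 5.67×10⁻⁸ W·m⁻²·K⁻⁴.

q ≈ 629 W/m²

For two infinite grey parallel plates, q = σ(T₁⁴ − T₂⁴)/(1/ε₁ + 1/ε₂ − 1).
T₁⁴ − T₂⁴ = 5.671×10¹⁰ − 2.129×10¹⁰ = 3.542×10¹⁰ K⁴.
1/ε₁ + 1/ε₂ − 1 = 1.333 + 2.857 − 1 = 3.190.
q = 5.67×10⁻⁸ × 3.542×10¹⁰ / 3.190.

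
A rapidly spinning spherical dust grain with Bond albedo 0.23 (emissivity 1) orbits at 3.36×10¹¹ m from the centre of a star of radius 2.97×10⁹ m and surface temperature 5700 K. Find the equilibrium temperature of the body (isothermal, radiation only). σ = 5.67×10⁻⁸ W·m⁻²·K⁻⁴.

T ≈ 355 K

The star's surface emits σT_*⁴; at distance d the flux is S = σT_*⁴(R_*/d)².
S = 5.67×10⁻⁸·(5700)⁴·(2.97×10⁹/3.36×10¹¹)² = 4676 W/m².
For an isothermal sphere T⁴ = (1−a)S/(4σ) = 1.588×10¹⁰ K⁴.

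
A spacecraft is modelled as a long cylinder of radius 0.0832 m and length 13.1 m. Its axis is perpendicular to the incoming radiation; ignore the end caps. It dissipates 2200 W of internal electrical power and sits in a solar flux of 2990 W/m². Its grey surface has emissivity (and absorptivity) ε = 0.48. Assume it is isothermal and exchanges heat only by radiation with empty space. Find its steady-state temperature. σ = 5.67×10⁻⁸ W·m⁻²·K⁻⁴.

T ≈ 411 K

At steady state, absorbed solar power + internal power = radiated power.
Absorbed: α·S·A_cross = 0.48·2990·2.180 = 3129 W (cross-section 2rL).
Total input = 3129 + 2200 = 5329 W.
Radiated: εσ·A_surf·T⁴ with A_surf = 2πrL = 6.848 m².
T⁴ = 5329/(0.48·5.67×10⁻⁸·6.848) = 2.859×10¹⁰ K⁴.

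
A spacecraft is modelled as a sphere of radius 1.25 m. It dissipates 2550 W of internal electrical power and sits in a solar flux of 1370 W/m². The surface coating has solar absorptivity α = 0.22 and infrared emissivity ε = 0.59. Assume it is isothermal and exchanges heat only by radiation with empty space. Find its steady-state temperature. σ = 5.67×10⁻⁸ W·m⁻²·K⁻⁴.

At steady state, absorbed solar power + internal power = radiated power.
Absorbed: α·S·A_cross = 0.22·1370·4.909 = 1479 W (cross-section πr²).
Total input = 1479 + 2550 = 4029 W.
Radiated: εσ·A_surf·T⁴ with A_surf = 4πr² = 19.63 m².
T⁴ = 4029/(0.59·5.67×10⁻⁸·19.63) = 6.135×10⁹ K⁴.

T ≈ 280 K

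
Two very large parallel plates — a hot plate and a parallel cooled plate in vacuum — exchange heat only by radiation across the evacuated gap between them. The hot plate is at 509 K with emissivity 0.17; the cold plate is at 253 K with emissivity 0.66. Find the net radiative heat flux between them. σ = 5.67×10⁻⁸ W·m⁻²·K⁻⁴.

q ≈ 559 W/m²

For two infinite grey parallel plates, q = σ(T₁⁴ − T₂⁴)/(1/ε₁ + 1/ε₂ − 1).
T₁⁴ − T₂⁴ = 6.712×10¹⁰ − 4.097×10⁹ = 6.303×10¹⁰ K⁴.
1/ε₁ + 1/ε₂ − 1 = 5.882 + 1.515 − 1 = 6.398.
q = 5.67×10⁻⁸ × 6.303×10¹⁰ / 6.398.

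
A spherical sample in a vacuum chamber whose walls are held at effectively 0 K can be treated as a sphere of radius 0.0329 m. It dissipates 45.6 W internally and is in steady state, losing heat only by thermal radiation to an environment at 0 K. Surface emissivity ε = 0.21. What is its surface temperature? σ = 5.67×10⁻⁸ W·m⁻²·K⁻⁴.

T ≈ 728 K

Steady state: internal power = radiated power, P = εσA T⁴.
Radiating area A = 4πr² = 0.01360 m².
T⁴ = P/(εσA) = 45.6/(0.21·5.67×10⁻⁸·0.01360) = 2.816×10¹¹ K⁴.
T = (2.816×10¹¹)^(1/4).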